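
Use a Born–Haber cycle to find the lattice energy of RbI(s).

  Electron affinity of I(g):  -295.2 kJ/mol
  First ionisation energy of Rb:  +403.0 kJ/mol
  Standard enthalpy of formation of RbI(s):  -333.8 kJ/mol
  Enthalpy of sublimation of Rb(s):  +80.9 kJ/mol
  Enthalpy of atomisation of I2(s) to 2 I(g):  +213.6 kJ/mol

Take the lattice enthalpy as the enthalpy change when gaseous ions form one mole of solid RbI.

ΔHf° = 1·ΔHsub + 1·(ΣIE) + 1/2·D(I2) + 1·EA + U
-333.8 = 1·(+80.9) + 1·(+403.0) + 1/2·(+213.6) + 1·(-295.2) + U
U = -333.8 − (+295.5) = -629.3 kJ/mol

U = -629.3 kJ/mol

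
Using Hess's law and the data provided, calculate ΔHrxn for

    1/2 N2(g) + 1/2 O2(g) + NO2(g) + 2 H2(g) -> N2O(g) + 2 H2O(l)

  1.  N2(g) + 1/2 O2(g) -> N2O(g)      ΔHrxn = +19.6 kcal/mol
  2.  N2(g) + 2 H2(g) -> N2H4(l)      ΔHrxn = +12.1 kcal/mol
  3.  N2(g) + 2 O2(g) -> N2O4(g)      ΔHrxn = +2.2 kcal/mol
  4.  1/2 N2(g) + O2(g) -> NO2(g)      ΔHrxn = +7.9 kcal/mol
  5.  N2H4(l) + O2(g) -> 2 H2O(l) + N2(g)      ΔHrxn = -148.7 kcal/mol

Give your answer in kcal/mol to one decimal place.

ΔHrxn = -124.9 kcal/mol

eq. 1 as written: +19.6 kcal/mol
eq. 2 as written: +12.1 kcal/mol
eq. 3: not needed.
eq. 4 reversed: -7.9 kcal/mol
eq. 5 as written: -148.7 kcal/mol
Summing the manipulated equations, ΔHrxn = (+19.6) + (+12.1) + (-7.9) + (-148.7) = -124.9 kcal/mol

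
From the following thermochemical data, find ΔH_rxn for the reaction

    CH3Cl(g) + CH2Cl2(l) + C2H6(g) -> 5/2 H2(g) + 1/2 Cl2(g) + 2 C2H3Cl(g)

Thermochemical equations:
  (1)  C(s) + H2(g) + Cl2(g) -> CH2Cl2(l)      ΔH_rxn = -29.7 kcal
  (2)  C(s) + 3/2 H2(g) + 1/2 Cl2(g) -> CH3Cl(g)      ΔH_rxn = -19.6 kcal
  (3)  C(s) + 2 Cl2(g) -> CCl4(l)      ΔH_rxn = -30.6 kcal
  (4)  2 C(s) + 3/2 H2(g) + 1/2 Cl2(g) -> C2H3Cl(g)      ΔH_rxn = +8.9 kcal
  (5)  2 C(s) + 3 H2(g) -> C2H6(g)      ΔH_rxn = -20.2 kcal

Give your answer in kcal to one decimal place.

ΔH_rxn = 87.3 kcal

(1) reversed (CH2Cl2(l) must end up as a reactant): +29.7 kcal
(2) reversed (reverse to put CH3Cl(g) on the reactant side): +19.6 kcal
(3): not needed (CCl4(l) appears nowhere else).
(4) × 2 (×2 to match 2 C2H3Cl(g) in the target): (2)·(+8.9) = +17.8 kcal
(5) reversed (reverse to put C2H6(g) on the reactant side): +20.2 kcal
Summing the manipulated equations, ΔH_rxn = (+29.7) + (+19.6) + (+17.8) + (+20.2) = 87.3 kcal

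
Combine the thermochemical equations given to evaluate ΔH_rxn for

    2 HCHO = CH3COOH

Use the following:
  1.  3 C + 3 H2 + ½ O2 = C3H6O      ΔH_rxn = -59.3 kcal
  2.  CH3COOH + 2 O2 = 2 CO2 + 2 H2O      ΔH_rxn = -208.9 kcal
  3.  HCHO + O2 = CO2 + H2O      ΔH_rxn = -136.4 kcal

ΔH_rxn = -63.9 kcal

eq. 1: not needed (C3H6O appears nowhere else).
eq. 2 reversed (reverse to put CH3COOH on the product side): +208.9 kcal
eq. 3 × 2 (×2 to match 2 HCHO in the target): (2)·(-136.4) = -272.8 kcal
ΔH_rxn = (+208.9) + (-272.8) = -63.9 kcal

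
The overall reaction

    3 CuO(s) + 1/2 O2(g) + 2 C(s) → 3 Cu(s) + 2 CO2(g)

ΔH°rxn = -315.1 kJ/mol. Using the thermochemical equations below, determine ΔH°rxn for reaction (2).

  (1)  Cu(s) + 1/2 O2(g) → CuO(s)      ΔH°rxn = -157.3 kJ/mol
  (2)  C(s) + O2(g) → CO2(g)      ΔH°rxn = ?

(1) reversed and × 3 (reverse to put CuO(s) on the reactant side; scale by 3 for the 3 CuO(s)): (-3)·(-157.3) = +471.9 kJ/mol
(2) × 2 (scale by 2 for the 2 CO2(g)): contributes 2·x
-315.1 = (+471.9) + 2·x
x = (-315.1 − (+471.9)) / (2) = -393.5 kJ/mol

ΔH°rxn = -393.5 kJ/mol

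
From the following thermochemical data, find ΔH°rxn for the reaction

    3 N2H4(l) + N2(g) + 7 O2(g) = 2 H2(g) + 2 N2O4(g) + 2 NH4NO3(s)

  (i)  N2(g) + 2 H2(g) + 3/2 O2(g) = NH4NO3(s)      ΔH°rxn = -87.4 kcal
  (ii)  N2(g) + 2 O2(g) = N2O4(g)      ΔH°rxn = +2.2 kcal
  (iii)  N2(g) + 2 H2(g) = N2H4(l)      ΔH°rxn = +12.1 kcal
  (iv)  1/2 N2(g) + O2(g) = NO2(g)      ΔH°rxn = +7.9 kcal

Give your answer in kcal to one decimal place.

(i) × 2: (2)·(-87.4) = -174.8 kcal
(ii) × 2: (2)·(+2.2) = +4.4 kcal
(iii) reversed and × 3: (-3)·(+12.1) = -36.3 kcal
(iv): not needed.
ΔH°rxn = (2)·(-87.4) + (2)·(+2.2) + (-3)·(+12.1) = -206.7 kcal

ΔH°rxn = -206.7 kcal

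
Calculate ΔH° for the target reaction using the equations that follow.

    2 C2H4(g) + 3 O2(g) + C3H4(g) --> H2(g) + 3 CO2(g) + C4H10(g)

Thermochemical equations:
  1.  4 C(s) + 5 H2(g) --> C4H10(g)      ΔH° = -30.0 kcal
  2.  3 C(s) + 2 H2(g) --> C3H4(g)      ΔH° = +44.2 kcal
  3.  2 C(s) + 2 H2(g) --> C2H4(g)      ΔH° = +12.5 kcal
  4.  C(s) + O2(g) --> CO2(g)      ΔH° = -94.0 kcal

ΔH° = -381.2 kcal

eq. 1 as written (C4H10(g) already on the product side): -30.0 kcal
eq. 2 reversed (reverse to put C3H4(g) on the reactant side): -44.2 kcal
eq. 3 reversed and × 2 (reverse to put C2H4(g) on the reactant side; ×2 to match 2 C2H4(g) in the target): (-2)·(+12.5) = -25.0 kcal
eq. 4 × 3 (scale by 3 for the 3 CO2(g)): (3)·(-94.0) = -282.0 kcal
ΔH° = (1)·(-30.0) + (-1)·(+44.2) + (-2)·(+12.5) + (3)·(-94.0) = -381.2 kcal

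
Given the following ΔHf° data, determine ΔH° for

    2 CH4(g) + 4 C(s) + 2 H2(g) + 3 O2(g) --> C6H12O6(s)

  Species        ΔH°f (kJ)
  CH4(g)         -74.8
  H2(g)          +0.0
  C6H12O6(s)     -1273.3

Products: 1·(-1273.3) = -1273.3
Reactants: 2·(-74.8) + 4·(+0.0) + 2·(+0.0) + 3·(+0.0) = -149.6
ΔH° = (-1273.3) − (-149.6) = -1123.7 kJ

ΔH° = -1123.7 kJ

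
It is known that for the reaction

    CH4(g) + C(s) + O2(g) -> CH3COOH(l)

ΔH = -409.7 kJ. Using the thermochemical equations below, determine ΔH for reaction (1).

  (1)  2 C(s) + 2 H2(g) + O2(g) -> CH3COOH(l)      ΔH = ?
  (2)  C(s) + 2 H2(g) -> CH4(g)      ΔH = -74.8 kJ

(1) as written (CH3COOH(l) already on the product side): contributes x
(2) reversed (CH4(g) must end up as a reactant): +74.8 kJ
-409.7 = (+74.8) + x
x = (-409.7 − (+74.8)) / (1) = -484.5 kJ

ΔH = -484.5 kJ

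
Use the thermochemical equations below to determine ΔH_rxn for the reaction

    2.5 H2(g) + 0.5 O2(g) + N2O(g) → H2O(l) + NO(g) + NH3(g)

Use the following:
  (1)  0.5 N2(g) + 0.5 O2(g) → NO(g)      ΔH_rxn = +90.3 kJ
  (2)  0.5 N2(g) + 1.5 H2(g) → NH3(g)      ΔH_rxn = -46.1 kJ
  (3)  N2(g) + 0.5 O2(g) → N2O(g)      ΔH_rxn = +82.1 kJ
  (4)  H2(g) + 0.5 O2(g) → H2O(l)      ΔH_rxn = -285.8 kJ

ΔH_rxn = -323.7 kJ

(1) as written (NO(g) already on the product side): +90.3 kJ
(2) as written (NH3(g) already on the product side): -46.1 kJ
(3) reversed (reverse to put N2O(g) on the reactant side): -82.1 kJ
(4) as written (H2O(l) already on the product side): -285.8 kJ
Summing the manipulated equations, ΔH_rxn = (+90.3) + (-46.1) + (-82.1) + (-285.8) = -323.7 kJ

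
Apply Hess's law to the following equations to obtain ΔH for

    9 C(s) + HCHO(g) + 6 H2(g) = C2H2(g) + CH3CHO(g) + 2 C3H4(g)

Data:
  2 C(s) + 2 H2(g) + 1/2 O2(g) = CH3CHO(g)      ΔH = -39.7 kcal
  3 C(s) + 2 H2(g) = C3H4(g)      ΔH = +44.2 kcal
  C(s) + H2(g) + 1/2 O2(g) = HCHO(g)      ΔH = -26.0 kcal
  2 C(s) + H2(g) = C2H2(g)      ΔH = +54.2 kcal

equation 1 as written: -39.7 kcal
equation 2 × 2: (2)·(+44.2) = +88.4 kcal
equation 3 reversed: +26.0 kcal
equation 4 as written: +54.2 kcal
ΔH = (-39.7) + (+88.4) + (+26.0) + (+54.2) = 128.9 kcal

ΔH = 128.9 kcal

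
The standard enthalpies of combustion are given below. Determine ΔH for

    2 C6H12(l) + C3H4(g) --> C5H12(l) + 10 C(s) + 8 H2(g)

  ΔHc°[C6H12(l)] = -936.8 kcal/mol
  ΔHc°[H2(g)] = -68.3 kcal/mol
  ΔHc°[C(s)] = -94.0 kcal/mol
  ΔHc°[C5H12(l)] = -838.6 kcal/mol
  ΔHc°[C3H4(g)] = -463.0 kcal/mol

ΔH = -11.6 kcal/mol

With combustion enthalpies, reactants minus products:
= [2·(-936.8) + 1·(-463.0)] − [1·(-838.6) + 10·(-94.0) + 8·(-68.3)]
= -11.6 kcal/mol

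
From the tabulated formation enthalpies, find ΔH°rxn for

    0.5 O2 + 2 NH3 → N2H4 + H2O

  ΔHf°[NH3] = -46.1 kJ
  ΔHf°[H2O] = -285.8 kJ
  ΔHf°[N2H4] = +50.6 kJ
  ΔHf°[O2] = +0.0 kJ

ΔH°rxn = -143.0 kJ

ΔH°rxn = Σ nΔHf°(products) − Σ nΔHf°(reactants).
Products: 1·(+50.6) + 1·(-285.8) = -235.2
Reactants: 1/2·(+0.0) + 2·(-46.1) = -92.2
ΔH°rxn = (-235.2) − (-92.2) = -143.0 kJ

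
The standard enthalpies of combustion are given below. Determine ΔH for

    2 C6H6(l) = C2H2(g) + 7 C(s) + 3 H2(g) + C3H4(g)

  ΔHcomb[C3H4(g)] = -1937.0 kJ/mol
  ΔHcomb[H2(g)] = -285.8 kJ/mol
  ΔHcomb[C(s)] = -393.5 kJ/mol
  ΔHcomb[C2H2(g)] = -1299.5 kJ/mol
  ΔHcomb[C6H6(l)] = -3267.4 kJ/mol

Using ΔH = Σ nΔHc°(reactants) − Σ nΔHc°(products):
= [2·(-3267.4)] − [1·(-1299.5) + 7·(-393.5) + 3·(-285.8) + 1·(-1937.0)]
= 313.6 kJ/mol

ΔH = 313.6 kJ/mol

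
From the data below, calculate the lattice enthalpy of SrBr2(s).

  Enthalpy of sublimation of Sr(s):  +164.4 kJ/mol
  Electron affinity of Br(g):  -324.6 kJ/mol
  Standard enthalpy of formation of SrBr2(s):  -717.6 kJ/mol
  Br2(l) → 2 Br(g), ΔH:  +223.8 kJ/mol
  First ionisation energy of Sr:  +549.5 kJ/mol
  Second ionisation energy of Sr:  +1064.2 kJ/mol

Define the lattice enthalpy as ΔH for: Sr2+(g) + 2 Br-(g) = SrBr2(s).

ΔHf° = 1·ΔHsub + 1·(ΣIE) + 1·D(Br2) + 2·EA + U
-717.6 = 1·(+164.4) + 1·(+1613.7) + 1·(+223.8) + 2·(-324.6) + U
U = -717.6 − (+1352.7) = -2070.3 kJ/mol

U = -2070.3 kJ/mol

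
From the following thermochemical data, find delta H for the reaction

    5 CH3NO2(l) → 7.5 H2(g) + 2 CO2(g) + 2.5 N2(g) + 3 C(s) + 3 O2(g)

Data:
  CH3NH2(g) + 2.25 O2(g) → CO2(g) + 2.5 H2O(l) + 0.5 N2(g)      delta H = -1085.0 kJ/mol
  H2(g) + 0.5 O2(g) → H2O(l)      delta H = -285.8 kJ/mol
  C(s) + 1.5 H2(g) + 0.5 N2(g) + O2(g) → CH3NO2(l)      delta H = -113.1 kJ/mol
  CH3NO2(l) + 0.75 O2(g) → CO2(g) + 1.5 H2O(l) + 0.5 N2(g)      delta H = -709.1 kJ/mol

equation 1: not needed (CH3NH2(g) appears nowhere else).
equation 2 reversed and × 3: (-3)·(-285.8) = +857.4 kJ/mol
equation 3 reversed and × 3 (reverse to put C(s) on the product side; ×3 to match 3 C(s) in the target): (-3)·(-113.1) = +339.3 kJ/mol
equation 4 × 2: (2)·(-709.1) = -1418.2 kJ/mol
Combining the equations, delta H = (-3)·(-285.8) + (-3)·(-113.1) + (2)·(-709.1) = -221.5 kJ/mol

delta H = -221.5 kJ/mol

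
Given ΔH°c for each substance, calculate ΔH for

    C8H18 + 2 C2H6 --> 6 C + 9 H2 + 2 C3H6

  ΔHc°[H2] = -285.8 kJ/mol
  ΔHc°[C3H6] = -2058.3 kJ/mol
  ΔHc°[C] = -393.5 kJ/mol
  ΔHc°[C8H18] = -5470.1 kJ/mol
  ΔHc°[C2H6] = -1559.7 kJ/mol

ΔH = 460.3 kJ/mol

With combustion enthalpies, reactants minus products:
= [1·(-5470.1) + 2·(-1559.7)] − [6·(-393.5) + 9·(-285.8) + 2·(-2058.3)]
= 460.3 kJ/mol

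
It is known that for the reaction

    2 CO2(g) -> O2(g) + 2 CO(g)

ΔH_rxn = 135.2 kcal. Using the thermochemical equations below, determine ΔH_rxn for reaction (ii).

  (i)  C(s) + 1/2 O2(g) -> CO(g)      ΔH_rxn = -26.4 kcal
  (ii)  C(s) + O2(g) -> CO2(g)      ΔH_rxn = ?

(i) × 2: (2)·(-26.4) = -52.8 kcal
(ii) reversed and × 2: contributes −2·x
+135.2 = (-52.8) − 2·x
x = (+135.2 − (-52.8)) / (-2) = -94.0 kcal

ΔH_rxn = -94.0 kcal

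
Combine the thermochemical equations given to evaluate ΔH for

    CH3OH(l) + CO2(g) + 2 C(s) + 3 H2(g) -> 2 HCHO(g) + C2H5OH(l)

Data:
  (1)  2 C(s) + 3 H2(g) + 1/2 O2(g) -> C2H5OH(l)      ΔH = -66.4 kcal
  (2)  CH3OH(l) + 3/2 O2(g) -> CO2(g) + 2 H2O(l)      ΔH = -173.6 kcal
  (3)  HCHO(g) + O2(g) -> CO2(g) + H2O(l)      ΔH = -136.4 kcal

(1) as written: -66.4 kcal
(2) as written: -173.6 kcal
(3) reversed and × 2: (-2)·(-136.4) = +272.8 kcal
ΔH = (1)·(-66.4) + (1)·(-173.6) + (-2)·(-136.4) = 32.8 kcal

ΔH = 32.8 kcal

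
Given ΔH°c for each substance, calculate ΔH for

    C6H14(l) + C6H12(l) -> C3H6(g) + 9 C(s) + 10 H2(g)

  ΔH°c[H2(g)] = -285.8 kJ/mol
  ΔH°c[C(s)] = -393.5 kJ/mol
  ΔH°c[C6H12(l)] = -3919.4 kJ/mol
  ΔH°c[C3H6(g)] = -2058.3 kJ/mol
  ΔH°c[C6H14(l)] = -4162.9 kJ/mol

ΔH = 375.5 kJ/mol

Using ΔH = Σ nΔHc°(reactants) − Σ nΔHc°(products):
= [1·(-4162.9) + 1·(-3919.4)] − [1·(-2058.3) + 9·(-393.5) + 10·(-285.8)]
= 375.5 kJ/mol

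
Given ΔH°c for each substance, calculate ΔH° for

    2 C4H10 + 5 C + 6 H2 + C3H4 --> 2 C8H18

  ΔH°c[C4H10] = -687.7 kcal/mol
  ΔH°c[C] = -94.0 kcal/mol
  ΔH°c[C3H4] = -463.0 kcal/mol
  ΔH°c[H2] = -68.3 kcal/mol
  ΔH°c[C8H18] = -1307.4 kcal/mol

ΔH° = -103.4 kcal/mol

With combustion enthalpies, reactants minus products:
= [2·(-687.7) + 5·(-94.0) + 6·(-68.3) + 1·(-463.0)] − [2·(-1307.4)]
= -103.4 kcal/mol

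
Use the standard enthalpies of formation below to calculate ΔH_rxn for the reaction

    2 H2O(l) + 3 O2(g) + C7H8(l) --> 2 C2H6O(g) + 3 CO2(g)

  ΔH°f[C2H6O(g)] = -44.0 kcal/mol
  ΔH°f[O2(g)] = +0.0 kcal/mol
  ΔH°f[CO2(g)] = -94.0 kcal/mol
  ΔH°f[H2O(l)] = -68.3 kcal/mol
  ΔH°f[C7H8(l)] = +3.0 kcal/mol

ΔH_rxn = -236.4 kcal/mol

ΔH°rxn = Σ nΔHf°(products) − Σ nΔHf°(reactants).
Products: 2·(-44.0) + 3·(-94.0) = -370.0
Reactants: 2·(-68.3) + 3·(+0.0) + 1·(+3.0) = -133.6
ΔH_rxn = (-370.0) − (-133.6) = -236.4 kcal/mol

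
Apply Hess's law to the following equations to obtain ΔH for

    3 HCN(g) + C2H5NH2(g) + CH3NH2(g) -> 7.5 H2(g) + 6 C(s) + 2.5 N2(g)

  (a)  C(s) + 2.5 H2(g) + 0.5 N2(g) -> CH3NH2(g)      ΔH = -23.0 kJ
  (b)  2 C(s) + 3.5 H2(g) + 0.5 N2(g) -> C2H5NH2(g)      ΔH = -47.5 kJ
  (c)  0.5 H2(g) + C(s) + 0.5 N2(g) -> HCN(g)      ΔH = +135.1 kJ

(a) reversed (reverse to put CH3NH2(g) on the reactant side): +23.0 kJ
(b) reversed (reverse to put C2H5NH2(g) on the reactant side): +47.5 kJ
(c) reversed and × 3 (HCN(g) must end up as a reactant; scale by 3 for the 3 HCN(g)): (-3)·(+135.1) = -405.3 kJ
Summing the manipulated equations, ΔH = (-1)·(-23.0) + (-1)·(-47.5) + (-3)·(+135.1) = -334.8 kJ

ΔH = -334.8 kJ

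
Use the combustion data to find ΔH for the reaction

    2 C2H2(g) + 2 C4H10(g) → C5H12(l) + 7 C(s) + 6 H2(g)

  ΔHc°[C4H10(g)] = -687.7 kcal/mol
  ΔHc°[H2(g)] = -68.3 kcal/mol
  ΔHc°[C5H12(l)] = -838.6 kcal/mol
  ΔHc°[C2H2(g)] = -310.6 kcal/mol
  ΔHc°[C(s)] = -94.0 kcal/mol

With combustion enthalpies, reactants minus products:
= [2·(-310.6) + 2·(-687.7)] − [1·(-838.6) + 7·(-94.0) + 6·(-68.3)]
= -90.2 kcal/mol

ΔH = -90.2 kcal/mol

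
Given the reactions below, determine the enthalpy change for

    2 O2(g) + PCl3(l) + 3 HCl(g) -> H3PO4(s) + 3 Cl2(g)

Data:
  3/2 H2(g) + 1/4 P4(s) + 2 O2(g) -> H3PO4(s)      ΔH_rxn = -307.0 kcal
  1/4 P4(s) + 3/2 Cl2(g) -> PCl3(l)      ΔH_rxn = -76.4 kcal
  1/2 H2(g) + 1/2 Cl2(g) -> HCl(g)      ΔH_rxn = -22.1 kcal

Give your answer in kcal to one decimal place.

ΔH_rxn = -164.3 kcal

equation 1 as written (H3PO4(s) already on the product side): -307.0 kcal
equation 2 reversed (reverse to put PCl3(l) on the reactant side): +76.4 kcal
equation 3 reversed and × 3 (HCl(g) must end up as a reactant; scale by 3 for the 3 HCl(g)): (-3)·(-22.1) = +66.3 kcal
Since enthalpy is a state function, ΔH_rxn = (-307.0) + (+76.4) + (+66.3) = -164.3 kcal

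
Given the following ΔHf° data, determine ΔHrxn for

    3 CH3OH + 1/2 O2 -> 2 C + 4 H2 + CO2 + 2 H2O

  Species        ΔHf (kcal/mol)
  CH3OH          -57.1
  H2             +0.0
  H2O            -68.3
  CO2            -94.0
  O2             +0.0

ΔHrxn = -59.3 kcal/mol

ΔH°rxn = Σ nΔHf°(products) − Σ nΔHf°(reactants).
Products: 2·(+0.0) + 4·(+0.0) + 1·(-94.0) + 2·(-68.3) = -230.6
Reactants: 3·(-57.1) + 1/2·(+0.0) = -171.3
ΔHrxn = (-230.6) − (-171.3) = -59.3 kcal/mol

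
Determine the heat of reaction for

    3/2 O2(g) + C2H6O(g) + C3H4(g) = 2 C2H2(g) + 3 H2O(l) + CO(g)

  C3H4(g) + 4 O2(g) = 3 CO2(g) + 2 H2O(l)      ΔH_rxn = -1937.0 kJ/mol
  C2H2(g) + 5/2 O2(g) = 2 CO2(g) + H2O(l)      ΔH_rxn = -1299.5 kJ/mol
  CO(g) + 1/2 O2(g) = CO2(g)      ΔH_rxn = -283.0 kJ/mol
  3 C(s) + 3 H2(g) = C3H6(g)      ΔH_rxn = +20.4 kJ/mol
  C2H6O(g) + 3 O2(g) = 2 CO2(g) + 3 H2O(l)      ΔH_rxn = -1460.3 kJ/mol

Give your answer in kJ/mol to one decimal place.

ΔH_rxn = -515.3 kJ/mol

equation 1 as written (C3H4(g) already on the reactant side): -1937.0 kJ/mol
equation 2 reversed and × 2 (C2H2(g) must end up as a product; ×2 to match 2 C2H2(g) in the target): (-2)·(-1299.5) = +2599.0 kJ/mol
equation 3 reversed (CO(g) must end up as a product): +283.0 kJ/mol
equation 4: not needed (H2(g) appears nowhere else).
equation 5 as written (C2H6O(g) already on the reactant side): -1460.3 kJ/mol
Since enthalpy is a state function, ΔH_rxn = (-1937.0) + (+2599.0) + (+283.0) + (-1460.3) = -515.3 kJ/mol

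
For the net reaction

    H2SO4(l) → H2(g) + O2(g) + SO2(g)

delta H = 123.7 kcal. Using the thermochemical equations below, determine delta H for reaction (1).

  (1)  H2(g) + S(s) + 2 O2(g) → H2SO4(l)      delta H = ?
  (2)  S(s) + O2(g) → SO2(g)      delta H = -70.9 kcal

(1) reversed: contributes −x
(2) as written: -70.9 kcal
+123.7 = (-70.9) − x
x = (+123.7 − (-70.9)) / (-1) = -194.6 kcal

delta H = -194.6 kcal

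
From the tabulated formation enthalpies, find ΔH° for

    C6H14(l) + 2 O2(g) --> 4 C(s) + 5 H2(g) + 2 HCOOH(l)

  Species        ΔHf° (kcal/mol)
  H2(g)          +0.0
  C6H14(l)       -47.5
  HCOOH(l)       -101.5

ΔH° = -155.5 kcal/mol

Products: 4·(+0.0) + 5·(+0.0) + 2·(-101.5) = -203.0
Reactants: 1·(-47.5) + 2·(+0.0) = -47.5
ΔH° = (-203.0) − (-47.5) = -155.5 kcal/mol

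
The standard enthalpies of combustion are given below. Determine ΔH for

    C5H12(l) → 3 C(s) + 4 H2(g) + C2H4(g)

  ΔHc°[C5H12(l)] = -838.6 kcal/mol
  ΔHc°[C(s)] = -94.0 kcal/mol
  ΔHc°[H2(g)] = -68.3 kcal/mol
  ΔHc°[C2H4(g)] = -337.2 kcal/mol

Using ΔH = Σ nΔHc°(reactants) − Σ nΔHc°(products):
= [1·(-838.6)] − [3·(-94.0) + 4·(-68.3) + 1·(-337.2)]
= 53.8 kcal/mol

ΔH = 53.8 kcal/mol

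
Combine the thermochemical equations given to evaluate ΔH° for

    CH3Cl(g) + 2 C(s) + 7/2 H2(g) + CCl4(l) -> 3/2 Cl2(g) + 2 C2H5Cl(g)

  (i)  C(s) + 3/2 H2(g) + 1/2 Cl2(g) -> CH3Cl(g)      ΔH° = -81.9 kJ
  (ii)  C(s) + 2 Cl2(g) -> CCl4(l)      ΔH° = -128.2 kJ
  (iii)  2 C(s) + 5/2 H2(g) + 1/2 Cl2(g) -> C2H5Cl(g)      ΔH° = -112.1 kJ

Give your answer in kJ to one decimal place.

(i) reversed (CH3Cl(g) must end up as a reactant): +81.9 kJ
(ii) reversed (reverse to put CCl4(l) on the reactant side): +128.2 kJ
(iii) × 2 (scale by 2 for the 2 C2H5Cl(g)): (2)·(-112.1) = -224.2 kJ
Summing the manipulated equations, ΔH° = (-1)·(-81.9) + (-1)·(-128.2) + (2)·(-112.1) = -14.1 kJ

ΔH° = -14.1 kJ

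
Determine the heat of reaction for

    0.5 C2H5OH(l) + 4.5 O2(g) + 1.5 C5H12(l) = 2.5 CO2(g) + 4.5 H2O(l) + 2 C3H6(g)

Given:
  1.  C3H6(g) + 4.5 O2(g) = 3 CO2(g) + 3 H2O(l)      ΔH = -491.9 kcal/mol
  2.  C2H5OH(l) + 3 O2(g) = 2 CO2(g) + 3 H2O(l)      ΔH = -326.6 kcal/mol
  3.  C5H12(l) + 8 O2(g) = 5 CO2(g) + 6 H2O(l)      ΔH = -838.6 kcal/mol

ΔH = -437.4 kcal/mol

eq. 1 reversed and × 2 (reverse to put C3H6(g) on the product side; ×2 to match 2 C3H6(g) in the target): (-2)·(-491.9) = +983.8 kcal/mol
eq. 2 × 1/2 (×1/2 to match 1/2 C2H5OH(l) in the target): (1/2)·(-326.6) = -163.3 kcal/mol
eq. 3 × 3/2 (scale by 3/2 for the 3/2 C5H12(l)): (3/2)·(-838.6) = -1257.9 kcal/mol
Since enthalpy is a state function, ΔH = (-2)·(-491.9) + (1/2)·(-326.6) + (3/2)·(-838.6) = -437.4 kcal/mol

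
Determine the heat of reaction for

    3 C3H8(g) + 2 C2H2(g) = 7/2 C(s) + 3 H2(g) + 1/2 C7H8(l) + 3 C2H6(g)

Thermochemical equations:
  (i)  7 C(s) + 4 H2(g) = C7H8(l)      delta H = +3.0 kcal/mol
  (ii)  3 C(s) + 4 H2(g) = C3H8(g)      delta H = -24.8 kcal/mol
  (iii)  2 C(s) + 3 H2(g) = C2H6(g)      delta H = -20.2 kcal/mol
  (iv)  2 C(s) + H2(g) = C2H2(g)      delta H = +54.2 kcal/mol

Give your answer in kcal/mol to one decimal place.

delta H = -93.1 kcal/mol

(i) × 1/2: (1/2)·(+3.0) = +1.5 kcal/mol
(ii) reversed and × 3: (-3)·(-24.8) = +74.4 kcal/mol
(iii) × 3: (3)·(-20.2) = -60.6 kcal/mol
(iv) reversed and × 2: (-2)·(+54.2) = -108.4 kcal/mol
Summing the manipulated equations, delta H = (+1.5) + (+74.4) + (-60.6) + (-108.4) = -93.1 kcal/mol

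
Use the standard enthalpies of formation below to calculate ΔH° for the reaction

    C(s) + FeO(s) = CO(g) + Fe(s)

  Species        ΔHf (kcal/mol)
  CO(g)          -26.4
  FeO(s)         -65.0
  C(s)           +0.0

ΔH° = 38.6 kcal/mol

Products: 1·(-26.4) + 1·(+0.0) = -26.4
Reactants: 1·(+0.0) + 1·(-65.0) = -65.0
ΔH° = (-26.4) − (-65.0) = 38.6 kcal/mol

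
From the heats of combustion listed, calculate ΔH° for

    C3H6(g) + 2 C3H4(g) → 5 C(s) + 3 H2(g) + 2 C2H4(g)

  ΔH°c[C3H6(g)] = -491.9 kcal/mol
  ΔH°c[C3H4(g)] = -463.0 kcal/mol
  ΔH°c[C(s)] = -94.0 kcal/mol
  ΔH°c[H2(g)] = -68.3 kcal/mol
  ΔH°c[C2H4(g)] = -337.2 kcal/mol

With combustion enthalpies, reactants minus products:
= [1·(-491.9) + 2·(-463.0)] − [5·(-94.0) + 3·(-68.3) + 2·(-337.2)]
= -68.6 kcal/mol

ΔH° = -68.6 kcal/mol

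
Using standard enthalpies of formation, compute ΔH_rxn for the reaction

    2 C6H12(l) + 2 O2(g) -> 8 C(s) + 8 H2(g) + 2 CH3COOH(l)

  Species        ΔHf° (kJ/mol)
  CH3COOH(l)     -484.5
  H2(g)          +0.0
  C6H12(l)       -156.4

Products: 8·(+0.0) + 8·(+0.0) + 2·(-484.5) = -969.0
Reactants: 2·(-156.4) + 2·(+0.0) = -312.8
ΔH_rxn = (-969.0) − (-312.8) = -656.2 kJ/mol

ΔH_rxn = -656.2 kJ/mol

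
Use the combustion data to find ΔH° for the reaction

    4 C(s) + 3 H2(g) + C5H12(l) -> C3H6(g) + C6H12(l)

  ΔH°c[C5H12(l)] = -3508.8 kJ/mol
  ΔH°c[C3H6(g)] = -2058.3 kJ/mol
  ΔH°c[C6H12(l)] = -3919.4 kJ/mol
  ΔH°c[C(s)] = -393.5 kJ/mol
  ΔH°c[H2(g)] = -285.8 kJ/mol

ΔH° = 37.5 kJ/mol

With combustion enthalpies, reactants minus products:
= [4·(-393.5) + 3·(-285.8) + 1·(-3508.8)] − [1·(-2058.3) + 1·(-3919.4)]
= 37.5 kJ/mol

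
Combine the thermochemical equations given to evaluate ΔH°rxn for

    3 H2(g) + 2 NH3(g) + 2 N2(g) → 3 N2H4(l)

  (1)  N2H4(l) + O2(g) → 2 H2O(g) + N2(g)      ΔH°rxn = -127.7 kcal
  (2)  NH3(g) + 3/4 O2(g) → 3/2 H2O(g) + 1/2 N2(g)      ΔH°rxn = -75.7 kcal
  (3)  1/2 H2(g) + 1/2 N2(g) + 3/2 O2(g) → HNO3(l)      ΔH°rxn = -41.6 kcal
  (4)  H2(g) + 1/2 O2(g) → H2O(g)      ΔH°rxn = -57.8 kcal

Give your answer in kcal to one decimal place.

ΔH°rxn = 58.3 kcal

(1) reversed and × 3: (-3)·(-127.7) = +383.1 kcal
(2) × 2: (2)·(-75.7) = -151.4 kcal
(3): not needed.
(4) × 3: (3)·(-57.8) = -173.4 kcal
Combining the equations, ΔH°rxn = (-3)·(-127.7) + (2)·(-75.7) + (3)·(-57.8) = 58.3 kcal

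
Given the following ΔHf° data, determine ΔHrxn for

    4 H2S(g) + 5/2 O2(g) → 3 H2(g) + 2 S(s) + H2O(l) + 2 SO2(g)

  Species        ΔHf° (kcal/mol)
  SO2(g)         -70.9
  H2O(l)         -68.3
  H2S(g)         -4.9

ΔHrxn = -190.5 kcal/mol

Products: 3·(+0.0) + 2·(+0.0) + 1·(-68.3) + 2·(-70.9) = -210.1
Reactants: 4·(-4.9) + 5/2·(+0.0) = -19.6
ΔHrxn = (-210.1) − (-19.6) = -190.5 kcal/mol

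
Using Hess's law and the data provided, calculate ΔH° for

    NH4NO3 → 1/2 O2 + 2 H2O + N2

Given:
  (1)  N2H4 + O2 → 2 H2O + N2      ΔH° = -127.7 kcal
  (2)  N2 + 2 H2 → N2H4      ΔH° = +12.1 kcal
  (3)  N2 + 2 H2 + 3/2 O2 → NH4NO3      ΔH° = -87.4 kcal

(1) as written (H2O already on the product side): -127.7 kcal
(2) as written: +12.1 kcal
(3) reversed (reverse to put NH4NO3 on the reactant side): +87.4 kcal
Summing the manipulated equations, ΔH° = (1)·(-127.7) + (1)·(+12.1) + (-1)·(-87.4) = -28.2 kcal

ΔH° = -28.2 kcal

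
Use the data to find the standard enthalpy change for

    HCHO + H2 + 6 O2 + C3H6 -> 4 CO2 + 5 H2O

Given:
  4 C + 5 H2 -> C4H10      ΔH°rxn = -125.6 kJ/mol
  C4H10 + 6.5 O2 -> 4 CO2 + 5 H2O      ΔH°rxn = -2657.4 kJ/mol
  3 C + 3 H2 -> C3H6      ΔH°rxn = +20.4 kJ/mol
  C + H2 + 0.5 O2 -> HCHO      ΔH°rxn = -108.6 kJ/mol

equation 1 as written: -125.6 kJ/mol
equation 2 as written (CO2 already on the product side): -2657.4 kJ/mol
equation 3 reversed (C3H6 must end up as a reactant): -20.4 kJ/mol
equation 4 reversed (reverse to put HCHO on the reactant side): +108.6 kJ/mol
ΔH°rxn = (-125.6) + (-2657.4) + (-20.4) + (+108.6) = -2694.8 kJ/mol

ΔH°rxn = -2694.8 kJ/mol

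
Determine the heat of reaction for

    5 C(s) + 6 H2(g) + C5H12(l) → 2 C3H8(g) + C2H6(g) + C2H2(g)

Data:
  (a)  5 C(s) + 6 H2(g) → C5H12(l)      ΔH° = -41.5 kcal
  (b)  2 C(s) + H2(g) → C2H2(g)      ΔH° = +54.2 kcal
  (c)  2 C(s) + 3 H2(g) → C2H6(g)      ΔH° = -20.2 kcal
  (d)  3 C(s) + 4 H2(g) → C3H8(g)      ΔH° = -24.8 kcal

(a) reversed: +41.5 kcal
(b) as written: +54.2 kcal
(c) as written: -20.2 kcal
(d) × 2: (2)·(-24.8) = -49.6 kcal
ΔH° = (-1)·(-41.5) + (1)·(+54.2) + (1)·(-20.2) + (2)·(-24.8) = 25.9 kcal

ΔH° = 25.9 kcal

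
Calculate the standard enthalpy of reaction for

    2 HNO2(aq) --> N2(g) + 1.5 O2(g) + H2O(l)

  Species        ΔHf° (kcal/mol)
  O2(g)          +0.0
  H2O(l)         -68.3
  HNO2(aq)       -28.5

Products: 1·(+0.0) + 3/2·(+0.0) + 1·(-68.3) = -68.3
Reactants: 2·(-28.5) = -57.0
ΔH° = (-68.3) − (-57.0) = -11.3 kcal/mol

ΔH° = -11.3 kcal/mol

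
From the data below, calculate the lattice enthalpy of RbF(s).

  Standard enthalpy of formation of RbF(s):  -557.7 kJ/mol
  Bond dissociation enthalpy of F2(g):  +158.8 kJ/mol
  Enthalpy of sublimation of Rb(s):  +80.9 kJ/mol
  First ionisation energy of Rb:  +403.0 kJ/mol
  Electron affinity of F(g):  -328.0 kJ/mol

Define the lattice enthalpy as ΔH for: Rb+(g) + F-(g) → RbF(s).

U = -793.0 kJ/mol

ΔHf° = 1·ΔHsub + 1·(ΣIE) + 1/2·D(F2) + 1·EA + U
-557.7 = 1·(+80.9) + 1·(+403.0) + 1/2·(+158.8) + 1·(-328.0) + U
U = -557.7 − (+235.3) = -793.0 kJ/mol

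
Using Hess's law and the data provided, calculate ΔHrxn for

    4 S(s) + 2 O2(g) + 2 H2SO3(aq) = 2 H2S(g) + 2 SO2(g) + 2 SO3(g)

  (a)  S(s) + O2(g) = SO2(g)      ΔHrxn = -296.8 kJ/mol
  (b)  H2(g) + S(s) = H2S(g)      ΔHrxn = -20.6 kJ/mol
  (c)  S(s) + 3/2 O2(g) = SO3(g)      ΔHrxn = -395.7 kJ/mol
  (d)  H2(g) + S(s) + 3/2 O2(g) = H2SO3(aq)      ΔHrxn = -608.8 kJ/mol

ΔHrxn = -208.6 kJ/mol

(a) × 2: (2)·(-296.8) = -593.6 kJ/mol
(b) × 2: (2)·(-20.6) = -41.2 kJ/mol
(c) × 2: (2)·(-395.7) = -791.4 kJ/mol
(d) reversed and × 2: (-2)·(-608.8) = +1217.6 kJ/mol
By Hess's law, ΔHrxn = (2)·(-296.8) + (2)·(-20.6) + (2)·(-395.7) + (-2)·(-608.8) = -208.6 kJ/mol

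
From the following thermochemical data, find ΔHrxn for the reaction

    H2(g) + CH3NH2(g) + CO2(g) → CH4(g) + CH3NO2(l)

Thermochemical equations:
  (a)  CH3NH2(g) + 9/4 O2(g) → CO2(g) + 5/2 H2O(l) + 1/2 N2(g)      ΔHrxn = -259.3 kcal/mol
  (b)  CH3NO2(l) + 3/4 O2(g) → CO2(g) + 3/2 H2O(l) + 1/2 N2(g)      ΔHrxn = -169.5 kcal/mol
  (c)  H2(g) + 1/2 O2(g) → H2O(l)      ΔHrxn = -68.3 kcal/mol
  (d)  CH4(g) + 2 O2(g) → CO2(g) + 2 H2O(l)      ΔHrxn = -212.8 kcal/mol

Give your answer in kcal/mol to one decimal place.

(a) as written (CH3NH2(g) already on the reactant side): -259.3 kcal/mol
(b) reversed (CH3NO2(l) must end up as a product): +169.5 kcal/mol
(c) as written (H2(g) already on the reactant side): -68.3 kcal/mol
(d) reversed (CH4(g) must end up as a product): +212.8 kcal/mol
ΔHrxn = (-259.3) + (+169.5) + (-68.3) + (+212.8) = 54.7 kcal/mol

ΔHrxn = 54.7 kcal/mol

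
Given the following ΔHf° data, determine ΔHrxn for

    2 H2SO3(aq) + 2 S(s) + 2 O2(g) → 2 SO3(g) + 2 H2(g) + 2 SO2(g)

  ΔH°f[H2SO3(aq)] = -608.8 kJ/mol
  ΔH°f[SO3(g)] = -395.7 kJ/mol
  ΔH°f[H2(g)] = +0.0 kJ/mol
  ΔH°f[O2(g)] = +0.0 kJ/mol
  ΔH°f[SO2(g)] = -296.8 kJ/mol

Products: 2·(-395.7) + 2·(+0.0) + 2·(-296.8) = -1385.0
Reactants: 2·(-608.8) + 2·(+0.0) + 2·(+0.0) = -1217.6
ΔHrxn = (-1385.0) − (-1217.6) = -167.4 kJ/mol

ΔHrxn = -167.4 kJ/mol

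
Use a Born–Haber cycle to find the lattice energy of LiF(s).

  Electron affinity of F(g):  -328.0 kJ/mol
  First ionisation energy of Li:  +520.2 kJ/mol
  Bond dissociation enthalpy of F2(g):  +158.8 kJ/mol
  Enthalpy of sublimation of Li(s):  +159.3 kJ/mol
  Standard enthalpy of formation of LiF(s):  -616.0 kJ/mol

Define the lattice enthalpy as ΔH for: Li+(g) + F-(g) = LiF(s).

ΔHf° = 1·ΔHsub + 1·(ΣIE) + 1/2·D(F2) + 1·EA + U
-616.0 = 1·(+159.3) + 1·(+520.2) + 1/2·(+158.8) + 1·(-328.0) + U
U = -616.0 − (+430.9) = -1046.9 kJ/mol

U = -1046.9 kJ/mol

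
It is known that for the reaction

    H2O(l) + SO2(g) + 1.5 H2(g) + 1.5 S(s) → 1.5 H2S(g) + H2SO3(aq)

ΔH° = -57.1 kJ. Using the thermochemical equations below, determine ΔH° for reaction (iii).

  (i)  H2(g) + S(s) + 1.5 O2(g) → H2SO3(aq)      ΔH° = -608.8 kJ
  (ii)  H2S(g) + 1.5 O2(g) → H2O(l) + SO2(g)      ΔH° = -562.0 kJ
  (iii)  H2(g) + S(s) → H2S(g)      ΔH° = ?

(i) as written: -608.8 kJ
(ii) reversed: +562.0 kJ
(iii) × 1/2: contributes 1/2·x
-57.1 = (-608.8) + (+562.0) + 1/2·x
x = (-57.1 − (-46.8)) / (1/2) = -20.6 kJ

ΔH° = -20.6 kJ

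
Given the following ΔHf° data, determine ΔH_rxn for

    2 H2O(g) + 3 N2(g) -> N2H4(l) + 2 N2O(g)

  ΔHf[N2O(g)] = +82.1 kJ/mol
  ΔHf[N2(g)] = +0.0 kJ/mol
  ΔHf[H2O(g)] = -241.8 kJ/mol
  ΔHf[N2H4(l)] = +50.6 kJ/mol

ΔH_rxn = 698.4 kJ/mol

Products: 1·(+50.6) + 2·(+82.1) = +214.8
Reactants: 2·(-241.8) + 3·(+0.0) = -483.6
ΔH_rxn = (+214.8) − (-483.6) = 698.4 kJ/mol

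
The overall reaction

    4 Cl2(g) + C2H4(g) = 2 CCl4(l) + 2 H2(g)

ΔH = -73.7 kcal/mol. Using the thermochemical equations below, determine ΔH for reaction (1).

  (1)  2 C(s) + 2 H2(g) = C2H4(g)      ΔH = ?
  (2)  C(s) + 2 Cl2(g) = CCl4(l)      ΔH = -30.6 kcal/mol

ΔH = 12.5 kcal/mol

(1) reversed: contributes −x
(2) × 2: (2)·(-30.6) = -61.2 kcal/mol
-73.7 = (-61.2) − x
x = (-73.7 − (-61.2)) / (-1) = 12.5 kcal/mol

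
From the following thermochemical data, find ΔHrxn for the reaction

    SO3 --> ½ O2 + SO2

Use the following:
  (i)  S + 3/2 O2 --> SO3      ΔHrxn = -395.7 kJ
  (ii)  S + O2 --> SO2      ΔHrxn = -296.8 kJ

ΔHrxn = 98.9 kJ

(i) reversed (SO3 must end up as a reactant): +395.7 kJ
(ii) as written (SO2 already on the product side): -296.8 kJ
Since enthalpy is a state function, ΔHrxn = (-1)·(-395.7) + (1)·(-296.8) = 98.9 kJ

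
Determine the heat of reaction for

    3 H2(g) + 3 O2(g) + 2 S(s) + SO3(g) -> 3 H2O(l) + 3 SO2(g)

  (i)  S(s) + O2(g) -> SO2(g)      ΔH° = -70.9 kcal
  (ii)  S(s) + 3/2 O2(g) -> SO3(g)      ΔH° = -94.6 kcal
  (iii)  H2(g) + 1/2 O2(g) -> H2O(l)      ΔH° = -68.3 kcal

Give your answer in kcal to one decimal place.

(i) × 3 (×3 to match 3 SO2(g) in the target): (3)·(-70.9) = -212.7 kcal
(ii) reversed (reverse to put SO3(g) on the reactant side): +94.6 kcal
(iii) × 3 (scale by 3 for the 3 H2O(l)): (3)·(-68.3) = -204.9 kcal
Combining the equations, ΔH° = (-212.7) + (+94.6) + (-204.9) = -323.0 kcal

ΔH° = -323.0 kcal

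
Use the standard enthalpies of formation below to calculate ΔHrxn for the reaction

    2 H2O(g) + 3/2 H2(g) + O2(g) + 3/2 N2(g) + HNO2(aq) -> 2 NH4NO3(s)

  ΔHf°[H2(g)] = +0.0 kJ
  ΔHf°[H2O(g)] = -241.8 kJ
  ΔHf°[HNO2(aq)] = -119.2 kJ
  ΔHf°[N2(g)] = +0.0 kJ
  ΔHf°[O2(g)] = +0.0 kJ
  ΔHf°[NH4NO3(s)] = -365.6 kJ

ΔHrxn = -128.4 kJ

ΔH°rxn = Σ nΔHf°(products) − Σ nΔHf°(reactants).
Products: 2·(-365.6) = -731.2
Reactants: 2·(-241.8) + 3/2·(+0.0) + 1·(+0.0) + 3/2·(+0.0) + 1·(-119.2) = -602.8
ΔHrxn = (-731.2) − (-602.8) = -128.4 kJ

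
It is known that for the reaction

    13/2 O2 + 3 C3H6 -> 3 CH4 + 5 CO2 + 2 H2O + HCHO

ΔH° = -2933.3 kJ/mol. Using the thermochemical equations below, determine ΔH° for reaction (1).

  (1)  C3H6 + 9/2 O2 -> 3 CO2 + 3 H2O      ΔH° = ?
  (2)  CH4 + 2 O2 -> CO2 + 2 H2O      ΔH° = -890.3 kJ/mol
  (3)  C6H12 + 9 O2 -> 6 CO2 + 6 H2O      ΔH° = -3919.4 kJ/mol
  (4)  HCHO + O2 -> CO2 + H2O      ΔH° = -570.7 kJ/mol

(1) × 3 (scale by 3 for the 3 C3H6): contributes 3·x
(2) reversed and × 3 (reverse to put CH4 on the product side; ×3 to match 3 CH4 in the target): (-3)·(-890.3) = +2670.9 kJ/mol
(3): not needed (C6H12 appears nowhere else).
(4) reversed (reverse to put HCHO on the product side): +570.7 kJ/mol
-2933.3 = (+2670.9) + (+570.7) + 3·x
x = (-2933.3 − (+3241.6)) / (3) = -2058.3 kJ/mol

ΔH° = -2058.3 kJ/mol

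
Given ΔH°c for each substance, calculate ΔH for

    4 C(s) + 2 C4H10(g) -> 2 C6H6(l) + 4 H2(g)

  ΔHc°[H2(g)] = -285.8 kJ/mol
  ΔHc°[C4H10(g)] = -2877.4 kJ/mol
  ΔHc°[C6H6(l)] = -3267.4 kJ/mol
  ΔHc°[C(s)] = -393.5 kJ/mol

Using ΔH = Σ nΔHc°(reactants) − Σ nΔHc°(products):
= [4·(-393.5) + 2·(-2877.4)] − [2·(-3267.4) + 4·(-285.8)]
= 349.2 kJ/mol

ΔH = 349.2 kJ/mol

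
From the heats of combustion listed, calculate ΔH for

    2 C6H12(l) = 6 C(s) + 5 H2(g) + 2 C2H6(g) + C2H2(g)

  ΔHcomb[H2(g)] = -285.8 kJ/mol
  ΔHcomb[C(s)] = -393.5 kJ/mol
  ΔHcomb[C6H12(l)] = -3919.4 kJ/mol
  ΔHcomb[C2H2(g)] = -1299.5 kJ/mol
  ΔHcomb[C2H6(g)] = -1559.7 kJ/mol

ΔH = 370.1 kJ/mol

With combustion enthalpies, reactants minus products:
= [2·(-3919.4)] − [6·(-393.5) + 5·(-285.8) + 2·(-1559.7) + 1·(-1299.5)]
= 370.1 kJ/mol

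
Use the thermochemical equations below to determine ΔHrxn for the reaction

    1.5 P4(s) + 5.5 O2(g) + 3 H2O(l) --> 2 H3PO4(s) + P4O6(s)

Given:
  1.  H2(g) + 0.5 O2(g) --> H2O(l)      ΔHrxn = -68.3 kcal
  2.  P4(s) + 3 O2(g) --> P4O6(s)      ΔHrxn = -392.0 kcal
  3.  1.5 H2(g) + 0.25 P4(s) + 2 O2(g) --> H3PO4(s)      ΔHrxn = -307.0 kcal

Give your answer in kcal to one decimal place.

ΔHrxn = -801.1 kcal

eq. 1 reversed and × 3: (-3)·(-68.3) = +204.9 kcal
eq. 2 as written: -392.0 kcal
eq. 3 × 2: (2)·(-307.0) = -614.0 kcal
Since enthalpy is a state function, ΔHrxn = (-3)·(-68.3) + (1)·(-392.0) + (2)·(-307.0) = -801.1 kcal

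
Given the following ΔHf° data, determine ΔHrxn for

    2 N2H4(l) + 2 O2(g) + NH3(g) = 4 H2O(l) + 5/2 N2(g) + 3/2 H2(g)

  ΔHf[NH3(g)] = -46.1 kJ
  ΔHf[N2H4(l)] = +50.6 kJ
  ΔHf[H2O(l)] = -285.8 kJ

ΔH°rxn = Σ nΔHf°(products) − Σ nΔHf°(reactants).
Products: 4·(-285.8) + 5/2·(+0.0) + 3/2·(+0.0) = -1143.2
Reactants: 2·(+50.6) + 2·(+0.0) + 1·(-46.1) = +55.1
ΔHrxn = (-1143.2) − (+55.1) = -1198.3 kJ

ΔHrxn = -1198.3 kJ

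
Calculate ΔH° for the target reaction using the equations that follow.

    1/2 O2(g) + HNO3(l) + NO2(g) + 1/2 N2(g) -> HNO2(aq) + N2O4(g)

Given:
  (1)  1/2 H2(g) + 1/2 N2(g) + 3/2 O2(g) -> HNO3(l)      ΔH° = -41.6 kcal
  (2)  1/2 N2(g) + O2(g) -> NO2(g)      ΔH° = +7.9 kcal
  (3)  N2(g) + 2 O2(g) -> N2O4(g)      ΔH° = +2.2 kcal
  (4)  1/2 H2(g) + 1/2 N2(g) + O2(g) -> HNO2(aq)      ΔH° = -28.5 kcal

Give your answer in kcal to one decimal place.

ΔH° = 7.4 kcal

(1) reversed: +41.6 kcal
(2) reversed: -7.9 kcal
(3) as written: +2.2 kcal
(4) as written: -28.5 kcal
ΔH° = (-1)·(-41.6) + (-1)·(+7.9) + (1)·(+2.2) + (1)·(-28.5) = 7.4 kcal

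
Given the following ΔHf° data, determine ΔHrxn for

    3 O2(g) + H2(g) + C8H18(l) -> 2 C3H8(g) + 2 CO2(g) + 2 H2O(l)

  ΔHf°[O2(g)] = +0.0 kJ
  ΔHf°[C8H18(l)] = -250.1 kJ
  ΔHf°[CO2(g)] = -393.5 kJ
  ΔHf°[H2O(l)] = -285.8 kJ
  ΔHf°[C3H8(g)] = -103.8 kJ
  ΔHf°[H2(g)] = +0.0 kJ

Products: 2·(-103.8) + 2·(-393.5) + 2·(-285.8) = -1566.2
Reactants: 3·(+0.0) + 1·(+0.0) + 1·(-250.1) = -250.1
ΔHrxn = (-1566.2) − (-250.1) = -1316.1 kJ

ΔHrxn = -1316.1 kJ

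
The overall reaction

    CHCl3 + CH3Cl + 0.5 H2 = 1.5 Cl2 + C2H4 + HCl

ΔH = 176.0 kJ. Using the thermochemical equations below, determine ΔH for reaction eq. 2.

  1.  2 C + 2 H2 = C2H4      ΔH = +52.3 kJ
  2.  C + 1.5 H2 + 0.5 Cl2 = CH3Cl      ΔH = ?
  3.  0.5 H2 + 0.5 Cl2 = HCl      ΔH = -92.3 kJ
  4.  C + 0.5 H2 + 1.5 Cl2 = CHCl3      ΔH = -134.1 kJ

eq. 1 as written: +52.3 kJ
eq. 2 reversed: contributes −x
eq. 3 as written: -92.3 kJ
eq. 4 reversed: +134.1 kJ
+176.0 = (+52.3) + (-92.3) + (+134.1) − x
x = (+176.0 − (+94.1)) / (-1) = -81.9 kJ

ΔH = -81.9 kJ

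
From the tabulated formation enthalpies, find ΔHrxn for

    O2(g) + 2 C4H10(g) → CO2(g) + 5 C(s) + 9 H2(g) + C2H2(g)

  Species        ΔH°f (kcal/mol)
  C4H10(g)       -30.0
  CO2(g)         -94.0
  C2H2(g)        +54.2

Products: 1·(-94.0) + 5·(+0.0) + 9·(+0.0) + 1·(+54.2) = -39.8
Reactants: 1·(+0.0) + 2·(-30.0) = -60.0
ΔHrxn = (-39.8) − (-60.0) = 20.2 kcal/mol

ΔHrxn = 20.2 kcal/mol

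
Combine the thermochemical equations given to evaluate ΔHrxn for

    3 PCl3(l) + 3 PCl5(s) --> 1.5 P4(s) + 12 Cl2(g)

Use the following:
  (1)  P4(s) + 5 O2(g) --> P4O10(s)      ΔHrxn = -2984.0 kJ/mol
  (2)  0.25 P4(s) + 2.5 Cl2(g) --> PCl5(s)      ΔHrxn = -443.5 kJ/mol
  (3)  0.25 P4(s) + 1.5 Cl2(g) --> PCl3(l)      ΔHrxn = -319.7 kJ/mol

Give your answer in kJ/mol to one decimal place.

(1): not needed.
(2) reversed and × 3: (-3)·(-443.5) = +1330.5 kJ/mol
(3) reversed and × 3: (-3)·(-319.7) = +959.1 kJ/mol
Summing the manipulated equations, ΔHrxn = (-3)·(-443.5) + (-3)·(-319.7) = 2289.6 kJ/mol

ΔHrxn = 2289.6 kJ/mol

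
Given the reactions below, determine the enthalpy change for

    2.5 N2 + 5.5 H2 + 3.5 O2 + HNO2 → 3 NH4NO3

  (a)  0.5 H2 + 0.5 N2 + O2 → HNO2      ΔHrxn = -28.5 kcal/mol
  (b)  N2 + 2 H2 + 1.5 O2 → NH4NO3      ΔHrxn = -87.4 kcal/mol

ΔHrxn = -233.7 kcal/mol

(a) reversed: +28.5 kcal/mol
(b) × 3: (3)·(-87.4) = -262.2 kcal/mol
ΔHrxn = (-1)·(-28.5) + (3)·(-87.4) = -233.7 kcal/mol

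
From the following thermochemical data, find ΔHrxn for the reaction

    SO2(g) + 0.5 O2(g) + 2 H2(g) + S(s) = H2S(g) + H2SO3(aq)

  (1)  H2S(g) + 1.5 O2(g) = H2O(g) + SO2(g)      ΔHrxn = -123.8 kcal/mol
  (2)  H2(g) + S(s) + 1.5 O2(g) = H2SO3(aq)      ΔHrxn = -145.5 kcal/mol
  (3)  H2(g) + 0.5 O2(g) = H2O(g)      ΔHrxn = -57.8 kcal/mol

(1) reversed (reverse to put H2S(g) on the product side): +123.8 kcal/mol
(2) as written (H2SO3(aq) already on the product side): -145.5 kcal/mol
(3) as written: -57.8 kcal/mol
By Hess's law, ΔHrxn = (-1)·(-123.8) + (1)·(-145.5) + (1)·(-57.8) = -79.5 kcal/mol

ΔHrxn = -79.5 kcal/mol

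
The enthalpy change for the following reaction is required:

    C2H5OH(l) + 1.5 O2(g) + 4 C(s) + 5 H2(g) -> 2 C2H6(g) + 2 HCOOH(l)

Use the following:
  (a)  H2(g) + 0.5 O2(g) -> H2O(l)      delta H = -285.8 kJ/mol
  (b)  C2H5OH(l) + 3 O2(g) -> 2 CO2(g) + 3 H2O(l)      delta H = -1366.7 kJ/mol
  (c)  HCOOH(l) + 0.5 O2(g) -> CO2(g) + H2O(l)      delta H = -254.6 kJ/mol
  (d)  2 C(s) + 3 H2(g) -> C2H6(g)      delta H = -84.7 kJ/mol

(a) reversed: +285.8 kJ/mol
(b) as written (C2H5OH(l) already on the reactant side): -1366.7 kJ/mol
(c) reversed and × 2 (HCOOH(l) must end up as a product; ×2 to match 2 HCOOH(l) in the target): (-2)·(-254.6) = +509.2 kJ/mol
(d) × 2 (×2 to match 2 C2H6(g) in the target): (2)·(-84.7) = -169.4 kJ/mol
delta H = (-1)·(-285.8) + (1)·(-1366.7) + (-2)·(-254.6) + (2)·(-84.7) = -741.1 kJ/mol

delta H = -741.1 kJ/mol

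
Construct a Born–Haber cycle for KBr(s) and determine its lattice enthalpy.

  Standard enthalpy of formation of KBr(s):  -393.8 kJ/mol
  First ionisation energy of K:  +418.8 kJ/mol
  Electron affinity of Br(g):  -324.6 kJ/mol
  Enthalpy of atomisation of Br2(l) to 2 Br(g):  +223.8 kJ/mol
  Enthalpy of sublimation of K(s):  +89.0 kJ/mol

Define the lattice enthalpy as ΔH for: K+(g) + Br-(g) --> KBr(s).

ΔHf° = 1·ΔHsub + 1·(ΣIE) + 1/2·D(Br2) + 1·EA + U
-393.8 = 1·(+89.0) + 1·(+418.8) + 1/2·(+223.8) + 1·(-324.6) + U
U = -393.8 − (+295.1) = -688.9 kJ/mol

U = -688.9 kJ/mol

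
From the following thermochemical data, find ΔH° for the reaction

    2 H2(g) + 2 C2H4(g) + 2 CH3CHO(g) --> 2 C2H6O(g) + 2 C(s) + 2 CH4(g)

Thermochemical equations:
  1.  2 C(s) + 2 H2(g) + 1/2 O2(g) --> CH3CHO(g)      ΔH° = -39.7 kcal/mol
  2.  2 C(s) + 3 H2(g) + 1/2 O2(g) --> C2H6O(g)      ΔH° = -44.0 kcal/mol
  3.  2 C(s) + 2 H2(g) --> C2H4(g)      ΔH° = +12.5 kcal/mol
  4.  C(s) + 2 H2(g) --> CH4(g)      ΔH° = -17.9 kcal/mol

ΔH° = -69.4 kcal/mol

eq. 1 reversed and × 2: (-2)·(-39.7) = +79.4 kcal/mol
eq. 2 × 2: (2)·(-44.0) = -88.0 kcal/mol
eq. 3 reversed and × 2: (-2)·(+12.5) = -25.0 kcal/mol
eq. 4 × 2: (2)·(-17.9) = -35.8 kcal/mol
By Hess's law, ΔH° = (+79.4) + (-88.0) + (-25.0) + (-35.8) = -69.4 kcal/mol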